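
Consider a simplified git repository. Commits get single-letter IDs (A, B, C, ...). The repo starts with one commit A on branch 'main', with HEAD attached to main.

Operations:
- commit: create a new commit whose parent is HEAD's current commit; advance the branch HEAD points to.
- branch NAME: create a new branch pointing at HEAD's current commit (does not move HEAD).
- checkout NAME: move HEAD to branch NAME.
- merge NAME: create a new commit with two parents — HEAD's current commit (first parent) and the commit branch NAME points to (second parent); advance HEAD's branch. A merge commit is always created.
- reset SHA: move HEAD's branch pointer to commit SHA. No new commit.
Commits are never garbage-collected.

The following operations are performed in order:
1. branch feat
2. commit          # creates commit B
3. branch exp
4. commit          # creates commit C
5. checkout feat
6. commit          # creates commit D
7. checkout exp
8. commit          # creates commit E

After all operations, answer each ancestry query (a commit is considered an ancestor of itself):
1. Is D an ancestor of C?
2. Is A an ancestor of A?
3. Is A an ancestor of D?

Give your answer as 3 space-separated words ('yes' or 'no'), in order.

After op 1 (branch): HEAD=main@A [feat=A main=A]
After op 2 (commit): HEAD=main@B [feat=A main=B]
After op 3 (branch): HEAD=main@B [exp=B feat=A main=B]
After op 4 (commit): HEAD=main@C [exp=B feat=A main=C]
After op 5 (checkout): HEAD=feat@A [exp=B feat=A main=C]
After op 6 (commit): HEAD=feat@D [exp=B feat=D main=C]
After op 7 (checkout): HEAD=exp@B [exp=B feat=D main=C]
After op 8 (commit): HEAD=exp@E [exp=E feat=D main=C]
ancestors(C) = {A,B,C}; D in? no
ancestors(A) = {A}; A in? yes
ancestors(D) = {A,D}; A in? yes

Answer: no yes yes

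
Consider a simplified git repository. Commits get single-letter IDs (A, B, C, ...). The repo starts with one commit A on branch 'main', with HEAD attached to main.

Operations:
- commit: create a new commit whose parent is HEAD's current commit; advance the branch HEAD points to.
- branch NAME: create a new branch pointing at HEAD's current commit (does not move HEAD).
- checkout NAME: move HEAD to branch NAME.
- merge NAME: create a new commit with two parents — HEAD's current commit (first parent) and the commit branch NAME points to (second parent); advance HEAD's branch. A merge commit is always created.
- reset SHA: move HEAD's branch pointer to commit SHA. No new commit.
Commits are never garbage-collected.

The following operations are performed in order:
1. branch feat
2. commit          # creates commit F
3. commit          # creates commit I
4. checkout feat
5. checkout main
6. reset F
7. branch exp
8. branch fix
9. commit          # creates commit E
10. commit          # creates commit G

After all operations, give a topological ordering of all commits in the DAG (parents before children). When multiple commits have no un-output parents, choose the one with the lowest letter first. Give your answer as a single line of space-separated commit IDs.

After op 1 (branch): HEAD=main@A [feat=A main=A]
After op 2 (commit): HEAD=main@F [feat=A main=F]
After op 3 (commit): HEAD=main@I [feat=A main=I]
After op 4 (checkout): HEAD=feat@A [feat=A main=I]
After op 5 (checkout): HEAD=main@I [feat=A main=I]
After op 6 (reset): HEAD=main@F [feat=A main=F]
After op 7 (branch): HEAD=main@F [exp=F feat=A main=F]
After op 8 (branch): HEAD=main@F [exp=F feat=A fix=F main=F]
After op 9 (commit): HEAD=main@E [exp=F feat=A fix=F main=E]
After op 10 (commit): HEAD=main@G [exp=F feat=A fix=F main=G]
commit A: parents=[]
commit E: parents=['F']
commit F: parents=['A']
commit G: parents=['E']
commit I: parents=['F']

Answer: A F E G I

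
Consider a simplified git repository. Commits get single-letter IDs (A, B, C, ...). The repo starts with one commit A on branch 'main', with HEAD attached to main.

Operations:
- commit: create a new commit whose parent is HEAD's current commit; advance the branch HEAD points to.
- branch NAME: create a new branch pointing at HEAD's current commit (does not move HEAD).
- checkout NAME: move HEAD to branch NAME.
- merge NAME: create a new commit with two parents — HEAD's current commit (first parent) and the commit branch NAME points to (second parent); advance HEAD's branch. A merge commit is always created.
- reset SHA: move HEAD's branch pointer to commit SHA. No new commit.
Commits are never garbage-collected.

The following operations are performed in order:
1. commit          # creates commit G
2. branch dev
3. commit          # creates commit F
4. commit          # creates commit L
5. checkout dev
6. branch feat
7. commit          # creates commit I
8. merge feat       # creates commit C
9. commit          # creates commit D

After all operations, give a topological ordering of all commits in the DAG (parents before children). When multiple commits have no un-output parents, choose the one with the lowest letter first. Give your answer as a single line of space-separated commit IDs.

After op 1 (commit): HEAD=main@G [main=G]
After op 2 (branch): HEAD=main@G [dev=G main=G]
After op 3 (commit): HEAD=main@F [dev=G main=F]
After op 4 (commit): HEAD=main@L [dev=G main=L]
After op 5 (checkout): HEAD=dev@G [dev=G main=L]
After op 6 (branch): HEAD=dev@G [dev=G feat=G main=L]
After op 7 (commit): HEAD=dev@I [dev=I feat=G main=L]
After op 8 (merge): HEAD=dev@C [dev=C feat=G main=L]
After op 9 (commit): HEAD=dev@D [dev=D feat=G main=L]
commit A: parents=[]
commit C: parents=['I', 'G']
commit D: parents=['C']
commit F: parents=['G']
commit G: parents=['A']
commit I: parents=['G']
commit L: parents=['F']

Answer: A G F I C D L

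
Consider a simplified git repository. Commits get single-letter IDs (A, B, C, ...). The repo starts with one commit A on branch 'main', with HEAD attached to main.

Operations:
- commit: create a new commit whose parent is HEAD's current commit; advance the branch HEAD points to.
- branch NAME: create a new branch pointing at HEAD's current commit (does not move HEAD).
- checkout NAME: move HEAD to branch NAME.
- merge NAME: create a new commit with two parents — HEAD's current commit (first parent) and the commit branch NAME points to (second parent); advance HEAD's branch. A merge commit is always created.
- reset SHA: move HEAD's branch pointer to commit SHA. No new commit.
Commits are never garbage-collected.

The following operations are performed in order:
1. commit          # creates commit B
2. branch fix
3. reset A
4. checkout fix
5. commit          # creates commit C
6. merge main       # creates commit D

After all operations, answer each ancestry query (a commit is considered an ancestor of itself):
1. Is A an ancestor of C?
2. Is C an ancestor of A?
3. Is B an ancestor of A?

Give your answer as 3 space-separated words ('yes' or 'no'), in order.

Answer: yes no no

Derivation:
After op 1 (commit): HEAD=main@B [main=B]
After op 2 (branch): HEAD=main@B [fix=B main=B]
After op 3 (reset): HEAD=main@A [fix=B main=A]
After op 4 (checkout): HEAD=fix@B [fix=B main=A]
After op 5 (commit): HEAD=fix@C [fix=C main=A]
After op 6 (merge): HEAD=fix@D [fix=D main=A]
ancestors(C) = {A,B,C}; A in? yes
ancestors(A) = {A}; C in? no
ancestors(A) = {A}; B in? no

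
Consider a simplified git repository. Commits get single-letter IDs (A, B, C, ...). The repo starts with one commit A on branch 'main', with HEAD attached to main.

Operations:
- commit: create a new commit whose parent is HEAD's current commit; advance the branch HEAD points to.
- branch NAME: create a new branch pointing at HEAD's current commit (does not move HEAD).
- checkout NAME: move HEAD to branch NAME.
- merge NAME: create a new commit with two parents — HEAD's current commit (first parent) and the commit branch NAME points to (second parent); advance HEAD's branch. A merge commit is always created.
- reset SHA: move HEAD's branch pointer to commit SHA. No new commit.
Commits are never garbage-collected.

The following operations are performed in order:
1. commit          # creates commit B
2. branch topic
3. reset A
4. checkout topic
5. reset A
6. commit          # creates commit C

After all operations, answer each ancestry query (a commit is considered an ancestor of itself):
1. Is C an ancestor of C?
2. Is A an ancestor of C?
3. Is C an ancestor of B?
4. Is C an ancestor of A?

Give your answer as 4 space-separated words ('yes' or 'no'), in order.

Answer: yes yes no no

Derivation:
After op 1 (commit): HEAD=main@B [main=B]
After op 2 (branch): HEAD=main@B [main=B topic=B]
After op 3 (reset): HEAD=main@A [main=A topic=B]
After op 4 (checkout): HEAD=topic@B [main=A topic=B]
After op 5 (reset): HEAD=topic@A [main=A topic=A]
After op 6 (commit): HEAD=topic@C [main=A topic=C]
ancestors(C) = {A,C}; C in? yes
ancestors(C) = {A,C}; A in? yes
ancestors(B) = {A,B}; C in? no
ancestors(A) = {A}; C in? no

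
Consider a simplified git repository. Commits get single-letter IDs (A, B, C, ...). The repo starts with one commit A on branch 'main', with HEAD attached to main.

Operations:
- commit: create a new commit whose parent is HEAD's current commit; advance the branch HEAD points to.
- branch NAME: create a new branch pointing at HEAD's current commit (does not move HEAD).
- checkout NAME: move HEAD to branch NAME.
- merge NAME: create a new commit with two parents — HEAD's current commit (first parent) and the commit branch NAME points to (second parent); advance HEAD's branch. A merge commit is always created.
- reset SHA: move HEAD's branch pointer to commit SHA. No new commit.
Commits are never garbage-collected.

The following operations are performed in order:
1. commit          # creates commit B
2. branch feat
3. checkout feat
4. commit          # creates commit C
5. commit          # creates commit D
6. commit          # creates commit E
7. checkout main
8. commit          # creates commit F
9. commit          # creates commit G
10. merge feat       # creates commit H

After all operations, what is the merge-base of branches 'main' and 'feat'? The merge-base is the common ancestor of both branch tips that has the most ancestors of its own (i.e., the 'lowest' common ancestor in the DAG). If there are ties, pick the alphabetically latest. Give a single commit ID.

After op 1 (commit): HEAD=main@B [main=B]
After op 2 (branch): HEAD=main@B [feat=B main=B]
After op 3 (checkout): HEAD=feat@B [feat=B main=B]
After op 4 (commit): HEAD=feat@C [feat=C main=B]
After op 5 (commit): HEAD=feat@D [feat=D main=B]
After op 6 (commit): HEAD=feat@E [feat=E main=B]
After op 7 (checkout): HEAD=main@B [feat=E main=B]
After op 8 (commit): HEAD=main@F [feat=E main=F]
After op 9 (commit): HEAD=main@G [feat=E main=G]
After op 10 (merge): HEAD=main@H [feat=E main=H]
ancestors(main=H): ['A', 'B', 'C', 'D', 'E', 'F', 'G', 'H']
ancestors(feat=E): ['A', 'B', 'C', 'D', 'E']
common: ['A', 'B', 'C', 'D', 'E']

Answer: E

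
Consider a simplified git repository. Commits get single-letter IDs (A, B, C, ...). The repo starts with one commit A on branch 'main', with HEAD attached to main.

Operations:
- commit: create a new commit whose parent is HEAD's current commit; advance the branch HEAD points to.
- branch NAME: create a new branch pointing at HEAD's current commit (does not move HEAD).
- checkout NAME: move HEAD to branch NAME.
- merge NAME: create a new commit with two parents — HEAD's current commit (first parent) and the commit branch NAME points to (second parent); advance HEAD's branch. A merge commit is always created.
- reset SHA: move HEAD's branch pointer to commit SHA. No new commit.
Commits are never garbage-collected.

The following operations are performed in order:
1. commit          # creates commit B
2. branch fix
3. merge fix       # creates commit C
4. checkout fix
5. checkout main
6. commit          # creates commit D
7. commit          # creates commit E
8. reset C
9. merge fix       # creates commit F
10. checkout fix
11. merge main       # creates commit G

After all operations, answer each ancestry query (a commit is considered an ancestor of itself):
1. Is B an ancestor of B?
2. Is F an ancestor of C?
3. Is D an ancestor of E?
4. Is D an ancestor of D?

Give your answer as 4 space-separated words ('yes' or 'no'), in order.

After op 1 (commit): HEAD=main@B [main=B]
After op 2 (branch): HEAD=main@B [fix=B main=B]
After op 3 (merge): HEAD=main@C [fix=B main=C]
After op 4 (checkout): HEAD=fix@B [fix=B main=C]
After op 5 (checkout): HEAD=main@C [fix=B main=C]
After op 6 (commit): HEAD=main@D [fix=B main=D]
After op 7 (commit): HEAD=main@E [fix=B main=E]
After op 8 (reset): HEAD=main@C [fix=B main=C]
After op 9 (merge): HEAD=main@F [fix=B main=F]
After op 10 (checkout): HEAD=fix@B [fix=B main=F]
After op 11 (merge): HEAD=fix@G [fix=G main=F]
ancestors(B) = {A,B}; B in? yes
ancestors(C) = {A,B,C}; F in? no
ancestors(E) = {A,B,C,D,E}; D in? yes
ancestors(D) = {A,B,C,D}; D in? yes

Answer: yes no yes yes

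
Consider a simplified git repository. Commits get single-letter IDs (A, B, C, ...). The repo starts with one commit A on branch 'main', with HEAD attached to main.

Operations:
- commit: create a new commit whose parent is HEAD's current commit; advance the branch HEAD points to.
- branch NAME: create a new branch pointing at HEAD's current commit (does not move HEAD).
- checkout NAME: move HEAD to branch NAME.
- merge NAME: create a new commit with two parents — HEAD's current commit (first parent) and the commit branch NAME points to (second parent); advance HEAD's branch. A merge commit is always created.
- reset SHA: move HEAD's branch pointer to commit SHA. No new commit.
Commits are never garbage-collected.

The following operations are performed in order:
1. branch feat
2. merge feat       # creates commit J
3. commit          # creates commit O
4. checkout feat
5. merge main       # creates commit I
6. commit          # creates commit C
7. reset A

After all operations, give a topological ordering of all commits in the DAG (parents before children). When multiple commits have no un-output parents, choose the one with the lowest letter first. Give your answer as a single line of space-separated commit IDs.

After op 1 (branch): HEAD=main@A [feat=A main=A]
After op 2 (merge): HEAD=main@J [feat=A main=J]
After op 3 (commit): HEAD=main@O [feat=A main=O]
After op 4 (checkout): HEAD=feat@A [feat=A main=O]
After op 5 (merge): HEAD=feat@I [feat=I main=O]
After op 6 (commit): HEAD=feat@C [feat=C main=O]
After op 7 (reset): HEAD=feat@A [feat=A main=O]
commit A: parents=[]
commit C: parents=['I']
commit I: parents=['A', 'O']
commit J: parents=['A', 'A']
commit O: parents=['J']

Answer: A J O I C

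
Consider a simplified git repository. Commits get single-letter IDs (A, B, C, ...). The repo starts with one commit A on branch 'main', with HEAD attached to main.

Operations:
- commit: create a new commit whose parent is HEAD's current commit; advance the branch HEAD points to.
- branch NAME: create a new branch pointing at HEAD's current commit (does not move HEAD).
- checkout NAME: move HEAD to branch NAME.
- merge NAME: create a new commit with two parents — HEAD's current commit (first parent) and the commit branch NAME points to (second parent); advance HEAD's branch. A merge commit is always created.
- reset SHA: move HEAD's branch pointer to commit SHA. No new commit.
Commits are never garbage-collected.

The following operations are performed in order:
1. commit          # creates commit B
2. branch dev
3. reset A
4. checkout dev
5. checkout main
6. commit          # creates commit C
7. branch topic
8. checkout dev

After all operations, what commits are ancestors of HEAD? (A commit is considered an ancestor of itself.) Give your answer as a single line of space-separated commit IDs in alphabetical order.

After op 1 (commit): HEAD=main@B [main=B]
After op 2 (branch): HEAD=main@B [dev=B main=B]
After op 3 (reset): HEAD=main@A [dev=B main=A]
After op 4 (checkout): HEAD=dev@B [dev=B main=A]
After op 5 (checkout): HEAD=main@A [dev=B main=A]
After op 6 (commit): HEAD=main@C [dev=B main=C]
After op 7 (branch): HEAD=main@C [dev=B main=C topic=C]
After op 8 (checkout): HEAD=dev@B [dev=B main=C topic=C]

Answer: A B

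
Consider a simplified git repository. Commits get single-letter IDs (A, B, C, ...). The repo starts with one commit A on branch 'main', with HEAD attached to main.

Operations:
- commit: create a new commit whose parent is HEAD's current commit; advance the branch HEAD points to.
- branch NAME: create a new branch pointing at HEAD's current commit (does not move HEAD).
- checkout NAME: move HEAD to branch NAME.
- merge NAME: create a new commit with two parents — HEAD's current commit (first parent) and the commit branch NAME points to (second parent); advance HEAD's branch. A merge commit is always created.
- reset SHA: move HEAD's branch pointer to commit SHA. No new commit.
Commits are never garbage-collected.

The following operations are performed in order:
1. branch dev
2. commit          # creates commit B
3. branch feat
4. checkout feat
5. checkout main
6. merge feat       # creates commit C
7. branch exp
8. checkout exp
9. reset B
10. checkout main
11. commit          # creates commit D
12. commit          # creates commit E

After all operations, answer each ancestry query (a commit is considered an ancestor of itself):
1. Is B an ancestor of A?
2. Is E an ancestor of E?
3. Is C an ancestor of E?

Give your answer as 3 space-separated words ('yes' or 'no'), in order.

Answer: no yes yes

Derivation:
After op 1 (branch): HEAD=main@A [dev=A main=A]
After op 2 (commit): HEAD=main@B [dev=A main=B]
After op 3 (branch): HEAD=main@B [dev=A feat=B main=B]
After op 4 (checkout): HEAD=feat@B [dev=A feat=B main=B]
After op 5 (checkout): HEAD=main@B [dev=A feat=B main=B]
After op 6 (merge): HEAD=main@C [dev=A feat=B main=C]
After op 7 (branch): HEAD=main@C [dev=A exp=C feat=B main=C]
After op 8 (checkout): HEAD=exp@C [dev=A exp=C feat=B main=C]
After op 9 (reset): HEAD=exp@B [dev=A exp=B feat=B main=C]
After op 10 (checkout): HEAD=main@C [dev=A exp=B feat=B main=C]
After op 11 (commit): HEAD=main@D [dev=A exp=B feat=B main=D]
After op 12 (commit): HEAD=main@E [dev=A exp=B feat=B main=E]
ancestors(A) = {A}; B in? no
ancestors(E) = {A,B,C,D,E}; E in? yes
ancestors(E) = {A,B,C,D,E}; C in? yes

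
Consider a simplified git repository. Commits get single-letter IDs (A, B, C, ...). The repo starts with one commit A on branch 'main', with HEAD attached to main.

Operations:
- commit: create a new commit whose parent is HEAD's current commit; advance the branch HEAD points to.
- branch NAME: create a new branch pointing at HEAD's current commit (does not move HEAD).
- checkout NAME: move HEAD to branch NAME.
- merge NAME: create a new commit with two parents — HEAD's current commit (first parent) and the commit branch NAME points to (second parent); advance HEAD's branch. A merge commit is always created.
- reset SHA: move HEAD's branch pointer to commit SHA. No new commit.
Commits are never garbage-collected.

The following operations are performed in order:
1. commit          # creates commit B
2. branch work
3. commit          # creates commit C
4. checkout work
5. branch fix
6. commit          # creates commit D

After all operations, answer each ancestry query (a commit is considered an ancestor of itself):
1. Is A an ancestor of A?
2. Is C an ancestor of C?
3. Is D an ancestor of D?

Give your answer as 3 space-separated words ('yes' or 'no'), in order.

After op 1 (commit): HEAD=main@B [main=B]
After op 2 (branch): HEAD=main@B [main=B work=B]
After op 3 (commit): HEAD=main@C [main=C work=B]
After op 4 (checkout): HEAD=work@B [main=C work=B]
After op 5 (branch): HEAD=work@B [fix=B main=C work=B]
After op 6 (commit): HEAD=work@D [fix=B main=C work=D]
ancestors(A) = {A}; A in? yes
ancestors(C) = {A,B,C}; C in? yes
ancestors(D) = {A,B,D}; D in? yes

Answer: yes yes yes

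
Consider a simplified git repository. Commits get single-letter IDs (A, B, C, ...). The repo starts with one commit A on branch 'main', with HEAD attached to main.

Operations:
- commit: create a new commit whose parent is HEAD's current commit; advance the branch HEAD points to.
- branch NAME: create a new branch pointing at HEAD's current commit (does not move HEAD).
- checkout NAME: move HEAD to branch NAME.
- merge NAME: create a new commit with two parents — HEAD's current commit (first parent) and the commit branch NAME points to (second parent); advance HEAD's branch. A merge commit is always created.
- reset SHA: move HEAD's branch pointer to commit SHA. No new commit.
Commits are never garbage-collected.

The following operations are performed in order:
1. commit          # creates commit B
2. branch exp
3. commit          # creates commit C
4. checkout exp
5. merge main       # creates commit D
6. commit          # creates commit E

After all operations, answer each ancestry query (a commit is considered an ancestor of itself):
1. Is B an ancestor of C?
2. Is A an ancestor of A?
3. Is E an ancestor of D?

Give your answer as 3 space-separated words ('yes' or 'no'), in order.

Answer: yes yes no

Derivation:
After op 1 (commit): HEAD=main@B [main=B]
After op 2 (branch): HEAD=main@B [exp=B main=B]
After op 3 (commit): HEAD=main@C [exp=B main=C]
After op 4 (checkout): HEAD=exp@B [exp=B main=C]
After op 5 (merge): HEAD=exp@D [exp=D main=C]
After op 6 (commit): HEAD=exp@E [exp=E main=C]
ancestors(C) = {A,B,C}; B in? yes
ancestors(A) = {A}; A in? yes
ancestors(D) = {A,B,C,D}; E in? no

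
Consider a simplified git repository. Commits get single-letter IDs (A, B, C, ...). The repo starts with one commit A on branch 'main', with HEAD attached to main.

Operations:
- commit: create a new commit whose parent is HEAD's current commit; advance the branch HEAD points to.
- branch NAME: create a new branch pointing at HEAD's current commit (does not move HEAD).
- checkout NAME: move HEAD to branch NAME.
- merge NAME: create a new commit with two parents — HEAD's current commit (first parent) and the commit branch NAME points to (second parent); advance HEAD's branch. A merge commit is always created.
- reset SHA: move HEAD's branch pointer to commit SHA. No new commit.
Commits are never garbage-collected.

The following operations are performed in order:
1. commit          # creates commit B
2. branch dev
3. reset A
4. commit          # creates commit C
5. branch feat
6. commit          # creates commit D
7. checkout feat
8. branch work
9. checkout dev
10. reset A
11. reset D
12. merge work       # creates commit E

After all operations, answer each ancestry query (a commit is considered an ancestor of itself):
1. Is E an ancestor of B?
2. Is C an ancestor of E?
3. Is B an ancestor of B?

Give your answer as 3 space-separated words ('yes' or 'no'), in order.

After op 1 (commit): HEAD=main@B [main=B]
After op 2 (branch): HEAD=main@B [dev=B main=B]
After op 3 (reset): HEAD=main@A [dev=B main=A]
After op 4 (commit): HEAD=main@C [dev=B main=C]
After op 5 (branch): HEAD=main@C [dev=B feat=C main=C]
After op 6 (commit): HEAD=main@D [dev=B feat=C main=D]
After op 7 (checkout): HEAD=feat@C [dev=B feat=C main=D]
After op 8 (branch): HEAD=feat@C [dev=B feat=C main=D work=C]
After op 9 (checkout): HEAD=dev@B [dev=B feat=C main=D work=C]
After op 10 (reset): HEAD=dev@A [dev=A feat=C main=D work=C]
After op 11 (reset): HEAD=dev@D [dev=D feat=C main=D work=C]
After op 12 (merge): HEAD=dev@E [dev=E feat=C main=D work=C]
ancestors(B) = {A,B}; E in? no
ancestors(E) = {A,C,D,E}; C in? yes
ancestors(B) = {A,B}; B in? yes

Answer: no yes yes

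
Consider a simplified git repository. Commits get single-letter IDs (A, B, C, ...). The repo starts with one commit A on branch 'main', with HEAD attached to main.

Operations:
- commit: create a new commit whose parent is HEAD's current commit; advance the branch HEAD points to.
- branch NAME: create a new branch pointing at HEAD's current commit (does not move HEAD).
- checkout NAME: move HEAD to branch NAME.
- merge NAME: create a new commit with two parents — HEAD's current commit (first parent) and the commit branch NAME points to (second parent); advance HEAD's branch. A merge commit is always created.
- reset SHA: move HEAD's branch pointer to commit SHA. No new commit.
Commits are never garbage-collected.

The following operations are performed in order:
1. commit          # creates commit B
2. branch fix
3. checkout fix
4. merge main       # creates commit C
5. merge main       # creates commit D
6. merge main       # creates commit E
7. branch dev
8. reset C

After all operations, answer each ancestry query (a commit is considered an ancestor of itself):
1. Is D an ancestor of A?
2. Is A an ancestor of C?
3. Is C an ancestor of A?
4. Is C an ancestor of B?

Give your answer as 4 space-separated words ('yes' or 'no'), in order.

After op 1 (commit): HEAD=main@B [main=B]
After op 2 (branch): HEAD=main@B [fix=B main=B]
After op 3 (checkout): HEAD=fix@B [fix=B main=B]
After op 4 (merge): HEAD=fix@C [fix=C main=B]
After op 5 (merge): HEAD=fix@D [fix=D main=B]
After op 6 (merge): HEAD=fix@E [fix=E main=B]
After op 7 (branch): HEAD=fix@E [dev=E fix=E main=B]
After op 8 (reset): HEAD=fix@C [dev=E fix=C main=B]
ancestors(A) = {A}; D in? no
ancestors(C) = {A,B,C}; A in? yes
ancestors(A) = {A}; C in? no
ancestors(B) = {A,B}; C in? no

Answer: no yes no no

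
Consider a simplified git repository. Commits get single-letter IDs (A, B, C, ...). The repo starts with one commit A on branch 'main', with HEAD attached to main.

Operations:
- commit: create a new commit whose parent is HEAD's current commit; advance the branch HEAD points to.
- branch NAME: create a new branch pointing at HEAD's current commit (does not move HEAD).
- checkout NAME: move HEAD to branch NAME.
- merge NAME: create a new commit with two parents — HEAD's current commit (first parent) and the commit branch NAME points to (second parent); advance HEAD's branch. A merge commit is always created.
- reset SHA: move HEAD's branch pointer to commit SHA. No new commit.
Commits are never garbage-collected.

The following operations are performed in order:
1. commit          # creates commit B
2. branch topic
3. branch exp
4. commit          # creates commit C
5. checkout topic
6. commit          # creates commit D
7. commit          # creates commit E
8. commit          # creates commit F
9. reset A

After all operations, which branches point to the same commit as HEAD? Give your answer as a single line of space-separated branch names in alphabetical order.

Answer: topic

Derivation:
After op 1 (commit): HEAD=main@B [main=B]
After op 2 (branch): HEAD=main@B [main=B topic=B]
After op 3 (branch): HEAD=main@B [exp=B main=B topic=B]
After op 4 (commit): HEAD=main@C [exp=B main=C topic=B]
After op 5 (checkout): HEAD=topic@B [exp=B main=C topic=B]
After op 6 (commit): HEAD=topic@D [exp=B main=C topic=D]
After op 7 (commit): HEAD=topic@E [exp=B main=C topic=E]
After op 8 (commit): HEAD=topic@F [exp=B main=C topic=F]
After op 9 (reset): HEAD=topic@A [exp=B main=C topic=A]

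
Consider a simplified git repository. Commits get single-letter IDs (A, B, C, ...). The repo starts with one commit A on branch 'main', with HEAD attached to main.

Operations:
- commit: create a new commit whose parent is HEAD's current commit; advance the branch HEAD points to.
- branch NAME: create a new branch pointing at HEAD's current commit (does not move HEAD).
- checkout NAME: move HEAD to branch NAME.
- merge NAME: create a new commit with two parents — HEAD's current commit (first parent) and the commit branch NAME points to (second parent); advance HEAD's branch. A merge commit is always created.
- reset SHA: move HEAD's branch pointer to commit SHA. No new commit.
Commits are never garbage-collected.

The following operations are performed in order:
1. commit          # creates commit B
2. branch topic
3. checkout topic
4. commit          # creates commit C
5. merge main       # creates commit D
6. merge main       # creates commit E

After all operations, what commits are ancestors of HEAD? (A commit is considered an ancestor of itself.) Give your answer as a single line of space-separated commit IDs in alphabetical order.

Answer: A B C D E

Derivation:
After op 1 (commit): HEAD=main@B [main=B]
After op 2 (branch): HEAD=main@B [main=B topic=B]
After op 3 (checkout): HEAD=topic@B [main=B topic=B]
After op 4 (commit): HEAD=topic@C [main=B topic=C]
After op 5 (merge): HEAD=topic@D [main=B topic=D]
After op 6 (merge): HEAD=topic@E [main=B topic=E]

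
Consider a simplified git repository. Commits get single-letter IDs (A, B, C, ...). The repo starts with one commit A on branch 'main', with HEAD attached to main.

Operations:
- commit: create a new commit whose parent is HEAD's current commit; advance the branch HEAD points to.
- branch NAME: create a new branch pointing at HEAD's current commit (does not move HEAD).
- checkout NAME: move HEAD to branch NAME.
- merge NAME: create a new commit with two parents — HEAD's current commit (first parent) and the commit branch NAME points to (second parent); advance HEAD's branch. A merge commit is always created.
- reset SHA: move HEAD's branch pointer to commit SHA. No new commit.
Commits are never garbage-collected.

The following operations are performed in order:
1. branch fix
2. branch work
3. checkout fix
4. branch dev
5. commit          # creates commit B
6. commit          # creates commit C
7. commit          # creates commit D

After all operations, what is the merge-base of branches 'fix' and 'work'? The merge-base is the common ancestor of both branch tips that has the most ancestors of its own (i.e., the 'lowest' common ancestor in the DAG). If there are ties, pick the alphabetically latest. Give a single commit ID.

Answer: A

Derivation:
After op 1 (branch): HEAD=main@A [fix=A main=A]
After op 2 (branch): HEAD=main@A [fix=A main=A work=A]
After op 3 (checkout): HEAD=fix@A [fix=A main=A work=A]
After op 4 (branch): HEAD=fix@A [dev=A fix=A main=A work=A]
After op 5 (commit): HEAD=fix@B [dev=A fix=B main=A work=A]
After op 6 (commit): HEAD=fix@C [dev=A fix=C main=A work=A]
After op 7 (commit): HEAD=fix@D [dev=A fix=D main=A work=A]
ancestors(fix=D): ['A', 'B', 'C', 'D']
ancestors(work=A): ['A']
common: ['A']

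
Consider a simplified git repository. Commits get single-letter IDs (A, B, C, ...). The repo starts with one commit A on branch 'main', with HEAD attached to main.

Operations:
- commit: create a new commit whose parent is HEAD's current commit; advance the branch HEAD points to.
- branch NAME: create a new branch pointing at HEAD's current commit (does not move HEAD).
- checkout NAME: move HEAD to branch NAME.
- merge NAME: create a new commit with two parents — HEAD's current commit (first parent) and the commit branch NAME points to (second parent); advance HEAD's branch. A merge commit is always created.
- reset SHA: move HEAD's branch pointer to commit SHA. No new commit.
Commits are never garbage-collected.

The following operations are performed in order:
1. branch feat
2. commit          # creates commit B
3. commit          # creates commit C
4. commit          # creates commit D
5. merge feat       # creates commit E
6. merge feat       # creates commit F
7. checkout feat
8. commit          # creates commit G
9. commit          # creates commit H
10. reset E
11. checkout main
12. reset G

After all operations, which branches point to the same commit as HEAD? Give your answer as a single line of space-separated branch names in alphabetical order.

After op 1 (branch): HEAD=main@A [feat=A main=A]
After op 2 (commit): HEAD=main@B [feat=A main=B]
After op 3 (commit): HEAD=main@C [feat=A main=C]
After op 4 (commit): HEAD=main@D [feat=A main=D]
After op 5 (merge): HEAD=main@E [feat=A main=E]
After op 6 (merge): HEAD=main@F [feat=A main=F]
After op 7 (checkout): HEAD=feat@A [feat=A main=F]
After op 8 (commit): HEAD=feat@G [feat=G main=F]
After op 9 (commit): HEAD=feat@H [feat=H main=F]
After op 10 (reset): HEAD=feat@E [feat=E main=F]
After op 11 (checkout): HEAD=main@F [feat=E main=F]
After op 12 (reset): HEAD=main@G [feat=E main=G]

Answer: main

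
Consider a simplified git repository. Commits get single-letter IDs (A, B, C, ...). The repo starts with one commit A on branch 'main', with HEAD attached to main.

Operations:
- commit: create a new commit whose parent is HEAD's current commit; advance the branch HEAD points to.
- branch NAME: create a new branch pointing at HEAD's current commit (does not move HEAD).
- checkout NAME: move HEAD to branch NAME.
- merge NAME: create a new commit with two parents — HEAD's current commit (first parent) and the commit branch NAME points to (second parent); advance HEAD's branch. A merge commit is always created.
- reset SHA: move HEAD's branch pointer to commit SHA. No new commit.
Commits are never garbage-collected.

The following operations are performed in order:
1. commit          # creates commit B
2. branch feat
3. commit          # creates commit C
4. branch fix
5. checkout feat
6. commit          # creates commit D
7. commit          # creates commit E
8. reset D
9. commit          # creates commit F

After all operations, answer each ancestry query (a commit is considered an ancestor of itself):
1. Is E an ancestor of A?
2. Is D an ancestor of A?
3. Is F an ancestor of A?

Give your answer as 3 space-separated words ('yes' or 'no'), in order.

After op 1 (commit): HEAD=main@B [main=B]
After op 2 (branch): HEAD=main@B [feat=B main=B]
After op 3 (commit): HEAD=main@C [feat=B main=C]
After op 4 (branch): HEAD=main@C [feat=B fix=C main=C]
After op 5 (checkout): HEAD=feat@B [feat=B fix=C main=C]
After op 6 (commit): HEAD=feat@D [feat=D fix=C main=C]
After op 7 (commit): HEAD=feat@E [feat=E fix=C main=C]
After op 8 (reset): HEAD=feat@D [feat=D fix=C main=C]
After op 9 (commit): HEAD=feat@F [feat=F fix=C main=C]
ancestors(A) = {A}; E in? no
ancestors(A) = {A}; D in? no
ancestors(A) = {A}; F in? no

Answer: no no no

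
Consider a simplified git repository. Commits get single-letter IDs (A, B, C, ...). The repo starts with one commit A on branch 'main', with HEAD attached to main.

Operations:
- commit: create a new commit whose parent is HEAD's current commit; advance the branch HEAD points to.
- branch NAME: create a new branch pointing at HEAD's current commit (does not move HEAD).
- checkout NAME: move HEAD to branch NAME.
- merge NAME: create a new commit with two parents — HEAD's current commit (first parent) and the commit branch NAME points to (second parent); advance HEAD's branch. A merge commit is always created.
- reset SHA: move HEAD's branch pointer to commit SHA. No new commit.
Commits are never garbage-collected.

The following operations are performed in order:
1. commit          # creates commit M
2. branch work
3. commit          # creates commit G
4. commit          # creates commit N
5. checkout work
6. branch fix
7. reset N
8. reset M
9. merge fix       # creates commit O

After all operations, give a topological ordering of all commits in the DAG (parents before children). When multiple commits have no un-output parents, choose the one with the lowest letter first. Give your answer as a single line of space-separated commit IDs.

After op 1 (commit): HEAD=main@M [main=M]
After op 2 (branch): HEAD=main@M [main=M work=M]
After op 3 (commit): HEAD=main@G [main=G work=M]
After op 4 (commit): HEAD=main@N [main=N work=M]
After op 5 (checkout): HEAD=work@M [main=N work=M]
After op 6 (branch): HEAD=work@M [fix=M main=N work=M]
After op 7 (reset): HEAD=work@N [fix=M main=N work=N]
After op 8 (reset): HEAD=work@M [fix=M main=N work=M]
After op 9 (merge): HEAD=work@O [fix=M main=N work=O]
commit A: parents=[]
commit G: parents=['M']
commit M: parents=['A']
commit N: parents=['G']
commit O: parents=['M', 'M']

Answer: A M G N O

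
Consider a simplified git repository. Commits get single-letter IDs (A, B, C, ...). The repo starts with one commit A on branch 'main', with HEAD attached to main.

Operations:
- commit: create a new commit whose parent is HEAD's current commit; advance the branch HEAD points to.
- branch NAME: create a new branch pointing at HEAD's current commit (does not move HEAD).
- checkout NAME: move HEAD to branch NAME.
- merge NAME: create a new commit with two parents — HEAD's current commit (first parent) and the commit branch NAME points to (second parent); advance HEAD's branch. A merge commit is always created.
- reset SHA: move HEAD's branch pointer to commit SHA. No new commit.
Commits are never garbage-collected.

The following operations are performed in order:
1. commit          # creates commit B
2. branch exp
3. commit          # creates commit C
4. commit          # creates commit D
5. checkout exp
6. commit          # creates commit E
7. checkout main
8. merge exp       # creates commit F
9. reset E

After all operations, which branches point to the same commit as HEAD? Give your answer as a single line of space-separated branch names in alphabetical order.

Answer: exp main

Derivation:
After op 1 (commit): HEAD=main@B [main=B]
After op 2 (branch): HEAD=main@B [exp=B main=B]
After op 3 (commit): HEAD=main@C [exp=B main=C]
After op 4 (commit): HEAD=main@D [exp=B main=D]
After op 5 (checkout): HEAD=exp@B [exp=B main=D]
After op 6 (commit): HEAD=exp@E [exp=E main=D]
After op 7 (checkout): HEAD=main@D [exp=E main=D]
After op 8 (merge): HEAD=main@F [exp=E main=F]
After op 9 (reset): HEAD=main@E [exp=E main=E]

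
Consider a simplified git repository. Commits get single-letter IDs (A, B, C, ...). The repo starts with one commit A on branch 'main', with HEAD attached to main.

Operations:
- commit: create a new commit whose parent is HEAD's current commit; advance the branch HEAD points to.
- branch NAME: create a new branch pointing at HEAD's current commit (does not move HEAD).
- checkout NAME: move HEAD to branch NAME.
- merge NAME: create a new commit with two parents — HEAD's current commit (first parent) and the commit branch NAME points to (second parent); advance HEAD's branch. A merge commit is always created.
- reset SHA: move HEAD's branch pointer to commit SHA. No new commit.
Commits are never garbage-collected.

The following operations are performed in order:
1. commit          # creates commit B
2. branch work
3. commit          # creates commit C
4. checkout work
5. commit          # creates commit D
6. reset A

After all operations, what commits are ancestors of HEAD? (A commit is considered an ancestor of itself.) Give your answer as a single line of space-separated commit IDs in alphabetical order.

After op 1 (commit): HEAD=main@B [main=B]
After op 2 (branch): HEAD=main@B [main=B work=B]
After op 3 (commit): HEAD=main@C [main=C work=B]
After op 4 (checkout): HEAD=work@B [main=C work=B]
After op 5 (commit): HEAD=work@D [main=C work=D]
After op 6 (reset): HEAD=work@A [main=C work=A]

Answer: A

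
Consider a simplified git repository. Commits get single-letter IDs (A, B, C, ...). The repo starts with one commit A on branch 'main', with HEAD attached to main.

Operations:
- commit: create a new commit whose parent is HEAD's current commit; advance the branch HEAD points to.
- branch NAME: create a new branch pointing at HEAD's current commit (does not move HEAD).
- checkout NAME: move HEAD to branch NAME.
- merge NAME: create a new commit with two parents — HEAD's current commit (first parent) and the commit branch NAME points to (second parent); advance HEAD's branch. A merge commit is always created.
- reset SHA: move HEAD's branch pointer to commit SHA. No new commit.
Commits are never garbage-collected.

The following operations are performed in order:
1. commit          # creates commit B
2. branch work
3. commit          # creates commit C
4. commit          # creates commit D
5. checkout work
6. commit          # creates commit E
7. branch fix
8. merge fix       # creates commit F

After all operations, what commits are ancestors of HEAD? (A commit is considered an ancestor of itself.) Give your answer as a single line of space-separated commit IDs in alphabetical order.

After op 1 (commit): HEAD=main@B [main=B]
After op 2 (branch): HEAD=main@B [main=B work=B]
After op 3 (commit): HEAD=main@C [main=C work=B]
After op 4 (commit): HEAD=main@D [main=D work=B]
After op 5 (checkout): HEAD=work@B [main=D work=B]
After op 6 (commit): HEAD=work@E [main=D work=E]
After op 7 (branch): HEAD=work@E [fix=E main=D work=E]
After op 8 (merge): HEAD=work@F [fix=E main=D work=F]

Answer: A B E F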